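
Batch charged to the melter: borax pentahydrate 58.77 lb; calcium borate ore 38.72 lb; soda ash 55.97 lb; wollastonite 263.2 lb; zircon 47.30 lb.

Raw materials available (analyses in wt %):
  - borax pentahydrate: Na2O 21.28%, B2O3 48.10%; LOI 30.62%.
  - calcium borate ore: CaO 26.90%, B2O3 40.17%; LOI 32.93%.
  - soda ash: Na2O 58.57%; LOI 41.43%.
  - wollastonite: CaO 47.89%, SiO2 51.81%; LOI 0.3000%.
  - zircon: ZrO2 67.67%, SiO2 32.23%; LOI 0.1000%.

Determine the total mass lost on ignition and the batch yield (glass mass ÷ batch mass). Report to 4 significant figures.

LOI loss = 54.77 lb; glass = 409.2 lb; yield = 88.19%

Values along the way are displayed rounded to 4 significant figures across the worked steps. The working math maintains full precision from first step to last. Each reported figure takes exactly one rounding; the derived quantities, including LOI, totals, the five compositions, glass mass, yield, are recomputed from the weighed amounts at 409.2 lb of glass at full precision, as given in question or answer.
Each material's LOI contribution:
  borax pentahydrate: 58.77 × 0.3062 = 18.00 lb
  calcium borate ore: 38.72 × 0.3293 = 12.75 lb
  soda ash: 55.97 × 0.4143 = 23.19 lb
  wollastonite: 263.2 × 0.003000 = 0.7896 lb
  zircon: 47.30 × 0.001000 = 0.04730 lb
Total LOI = 54.77 lb
Glass = batch − LOI = 464.0 − 54.77 = 409.2 lb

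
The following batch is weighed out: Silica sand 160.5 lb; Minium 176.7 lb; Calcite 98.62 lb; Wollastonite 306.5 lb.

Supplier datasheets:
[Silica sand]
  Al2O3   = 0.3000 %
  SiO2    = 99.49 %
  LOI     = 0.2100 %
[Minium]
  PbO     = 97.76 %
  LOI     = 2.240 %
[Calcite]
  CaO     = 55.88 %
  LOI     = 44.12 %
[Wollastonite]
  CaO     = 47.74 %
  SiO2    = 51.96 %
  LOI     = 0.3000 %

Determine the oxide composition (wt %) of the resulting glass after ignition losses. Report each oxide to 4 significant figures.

Glass mass = 693.6 lb (batch 742.3 − LOI 48.73).
Composition: CaO 29.04%, Al2O3 0.06942%, PbO 24.91%, SiO2 45.98%

All arithmetic holds full float precision at each step; the intermediate values are printed, rounded to four significant digits, at each printed step — a single rounding finalizes each reported result — the derived quantities are recomputed in full float precision (ignition loss, the yield, the totals, four oxide percentages, glass mass) using the weight values on 693.6 lb of glass, as they appear in the question or the answer.
Mass of each oxide from the mix:
  CaO: 98.62·0.5588 + 306.5·0.4774 = 201.4 lb
  Al2O3: 160.5·0.003000 = 0.4815 lb
  PbO: 176.7·0.9776 = 172.7 lb
  SiO2: 160.5·0.9949 + 306.5·0.5196 = 318.9 lb
LOI: 160.5·0.002100 + 176.7·0.02240 + 98.62·0.4412 + 306.5·0.003000 = 48.73 lb
Glass mass = batch − LOI = 742.3 − 48.73 = 693.6 lb (= the summed oxide contributions)
percent share: oxide ÷ glass, ×100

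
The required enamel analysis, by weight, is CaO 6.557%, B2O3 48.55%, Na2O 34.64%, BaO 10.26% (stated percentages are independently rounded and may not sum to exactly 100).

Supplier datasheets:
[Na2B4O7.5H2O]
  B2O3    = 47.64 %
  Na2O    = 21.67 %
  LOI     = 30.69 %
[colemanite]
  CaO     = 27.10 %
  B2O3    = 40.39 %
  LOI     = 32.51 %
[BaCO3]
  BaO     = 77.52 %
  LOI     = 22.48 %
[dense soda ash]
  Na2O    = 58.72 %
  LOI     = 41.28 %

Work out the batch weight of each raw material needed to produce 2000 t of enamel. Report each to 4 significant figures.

Batch per 2000 t enamel:
  Na2B4O7.5H2O: 1628 t
  colemanite: 483.9 t
  BaCO3: 264.7 t
  dense soda ash: 579.1 t
Total batch = 2956 t; LOI loss = 955.5 t; yield = 67.67%

Working values are displayed rounded to four significant figures at each printed step; the working math maintains exact precision all the way through. Every reported figure carries a single rounding — the derived quantities (net glass mass, four oxide percentages, ignition loss, totals, the yield) are computed at full precision from the weighed amounts per 2000 t of glass, as they appear in the question or the answer.
Per-oxide target masses for 2000 t enamel:
  CaO: 6.557% × 2000 = 131.1 t
  B2O3: 48.55% × 2000 = 971.0 t
  Na2O: 34.64% × 2000 = 692.8 t
  BaO: 10.26% × 2000 = 205.2 t
Verifying the oxide balance given the weights on record, under the basis named above (sums match the target masses once rounding is allowed for):
  CaO: 483.9·0.2710 = 131.1 t (target 131.1 t)
  B2O3: 1628·0.4764 + 483.9·0.4039 = 971.0 t (target 971.0 t)
  Na2O: 1628·0.2167 + 579.1·0.5872 = 692.8 t (target 692.8 t)
  BaO: 264.7·0.7752 = 205.2 t (target 205.2 t)
Glass-mass closure: Σ batch − LOI loss = 2000 t (the Σ of target masses is 2000 t; basis as stated: 2000 t — differing by rounding only).
Batch grand total — Σ batch = 2956 t; LOI removed, Σ of batch·LOI: 955.5 t; yield = glass ÷ total batch = 67.67%.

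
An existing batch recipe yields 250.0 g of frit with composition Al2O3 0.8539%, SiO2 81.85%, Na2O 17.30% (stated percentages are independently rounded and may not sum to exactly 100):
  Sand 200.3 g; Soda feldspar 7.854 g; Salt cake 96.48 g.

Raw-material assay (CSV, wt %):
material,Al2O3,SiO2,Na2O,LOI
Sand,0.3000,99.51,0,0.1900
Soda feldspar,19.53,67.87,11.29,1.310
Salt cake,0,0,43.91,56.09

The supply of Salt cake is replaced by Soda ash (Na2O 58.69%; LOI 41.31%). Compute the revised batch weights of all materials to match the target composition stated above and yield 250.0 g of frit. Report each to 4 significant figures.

Mid-chain values are printed (rounded to 4 significant digits) when written out — each numeric step carries full precision in all steps; exactly one rounding goes into every reported figure. The derived quantities are carried from the batch weights per 250.0 g of glass at full float precision (ignition loss, the three compositions, yield, net glass mass, totals), as set out in the question or the answer.
Oxide mass targets, per 250.0 g frit:
  Al2O3: 0.8539% × 250.0 = 2.135 g
  SiO2: 81.85% × 250.0 = 204.6 g
  Na2O: 17.30% × 250.0 = 43.25 g
Oxide-by-oxide audit on the weights just shown, under the basis named above (summed amounts equal target values once rounding is allowed for):
  Al2O3: 200.3·0.003000 + 7.854·0.1953 = 2.135 g (target 2.135 g)
  SiO2: 200.3·0.9951 + 7.854·0.6787 = 204.6 g (target 204.6 g)
  Na2O: 7.854·0.1129 + 72.18·0.5869 = 43.25 g (target 43.25 g)
Glass-mass bookkeeping: total batch − LOI = 250.0 g (the Σ of target masses is 250.0 g; versus the stated basis of 250.0 g — gaps are rounding artifacts).
Whole-batch sum: Σ batch = 280.3 g; LOI loss = Σ batch·LOI = 30.30 g; yield: glass divided by total = 89.19%.

Revised batch per 250.0 g frit:
  Sand: 200.3 g
  Soda feldspar: 7.854 g
  Soda ash: 72.18 g
Total batch = 280.3 g; LOI loss = 30.30 g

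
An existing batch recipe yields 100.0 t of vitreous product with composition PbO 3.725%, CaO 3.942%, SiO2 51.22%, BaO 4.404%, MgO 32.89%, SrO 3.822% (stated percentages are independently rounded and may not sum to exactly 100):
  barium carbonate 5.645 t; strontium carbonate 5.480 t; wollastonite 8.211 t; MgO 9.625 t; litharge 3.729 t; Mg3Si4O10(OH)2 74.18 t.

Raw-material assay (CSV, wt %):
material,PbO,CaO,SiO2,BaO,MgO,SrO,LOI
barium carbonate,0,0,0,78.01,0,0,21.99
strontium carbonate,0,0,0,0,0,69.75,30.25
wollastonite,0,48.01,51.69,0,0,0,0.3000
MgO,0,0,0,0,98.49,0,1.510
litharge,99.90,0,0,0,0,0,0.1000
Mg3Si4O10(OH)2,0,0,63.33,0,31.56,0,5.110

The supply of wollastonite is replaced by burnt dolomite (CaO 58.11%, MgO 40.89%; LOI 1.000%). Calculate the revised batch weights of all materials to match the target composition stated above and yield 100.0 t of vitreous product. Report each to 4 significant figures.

Revised batch per 100.0 t vitreous product:
  barium carbonate: 5.645 t
  strontium carbonate: 5.480 t
  burnt dolomite: 6.784 t
  MgO: 4.661 t
  litharge: 3.729 t
  Mg3Si4O10(OH)2: 80.88 t
Total batch = 107.2 t; LOI loss = 7.174 t

In-progress results are printed rounded off to 4 significant digits across the worked steps — each numeric step runs at exact precision at all times; every reported number carries a single rounding; the derived quantities (the totals, six oxide percentages, LOI, the yield, net glass mass) are rebuilt in full precision from the batch weights at 100.0 t of glass as set out in problem or answer.
Target oxide masses per 100.0 t vitreous product:
  PbO: 3.725% × 100.0 = 3.725 t
  CaO: 3.942% × 100.0 = 3.942 t
  SiO2: 51.22% × 100.0 = 51.22 t
  BaO: 4.404% × 100.0 = 4.404 t
  MgO: 32.89% × 100.0 = 32.89 t
  SrO: 3.822% × 100.0 = 3.822 t
Oxide-by-oxide audit using the reported weights, at the basis given (sum by sum, the targets are met inside rounding margins):
  PbO: 3.729·0.9990 = 3.725 t (target 3.725 t)
  CaO: 6.784·0.5811 = 3.942 t (target 3.942 t)
  SiO2: 80.88·0.6333 = 51.22 t (target 51.22 t)
  BaO: 5.645·0.7801 = 4.404 t (target 4.404 t)
  MgO: 6.784·0.4089 + 4.661·0.9849 + 80.88·0.3156 = 32.89 t (target 32.89 t)
  SrO: 5.480·0.6975 = 3.822 t (target 3.822 t)
The glass-mass cross-check: batch Σ − ignition loss = 100.0 t (summing oxide targets gives 100.0 t; versus the stated basis of 100.0 t — any gap is answer rounding).
Batch grand total — Σ batch = 107.2 t; loss to ignition Σ batch·LOI = 7.174 t; as yield: glass ÷ batch → 93.31%.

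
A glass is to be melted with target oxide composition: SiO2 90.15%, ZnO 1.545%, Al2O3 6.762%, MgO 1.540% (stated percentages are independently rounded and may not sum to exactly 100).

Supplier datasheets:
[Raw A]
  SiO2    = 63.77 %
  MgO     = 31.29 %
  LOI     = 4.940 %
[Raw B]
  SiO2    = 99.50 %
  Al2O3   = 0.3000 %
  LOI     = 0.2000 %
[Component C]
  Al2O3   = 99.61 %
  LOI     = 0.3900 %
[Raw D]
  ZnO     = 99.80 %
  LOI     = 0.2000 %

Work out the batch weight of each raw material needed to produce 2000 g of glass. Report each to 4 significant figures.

Each numeric step keeps full precision at each step; working values are shown (rounded to four significant figures) in the working; each reported figure includes exactly one rounding. All derived quantities (LOI, the four compositions, the totals, yield, glass mass) are carried in full float precision using the weight values on 2000 g of glass, as written in the problem or the answer.
Target oxide masses per 2000 g glass:
  SiO2: 90.15% × 2000 = 1803 g
  ZnO: 1.545% × 2000 = 30.90 g
  Al2O3: 6.762% × 2000 = 135.2 g
  MgO: 1.540% × 2000 = 30.80 g
Per-oxide balance check working from each reported weight, versus the basis set out (oxide sums agree with the targets up to rounding of the answer):
  SiO2: 98.43·0.6377 + 1749·0.9950 = 1803 g (target 1803 g)
  ZnO: 30.96·0.9980 = 30.90 g (target 30.90 g)
  Al2O3: 1749·0.003000 + 130.5·0.9961 = 135.2 g (target 135.2 g)
  MgO: 98.43·0.3129 = 30.80 g (target 30.80 g)
Glass-mass sanity pass: net batch after ignition = 2000 g (per-oxide target masses sum to 2000 g; with the basis standing at 2000 g — a pure rounding effect).
Whole-batch sum: Σ batch = 2009 g; ignition loss, Σ(batch × LOI) = 8.931 g; yield: glass divided by total = 99.56%.

Batch per 2000 g glass:
  Raw A: 98.43 g
  Raw B: 1749 g
  Component C: 130.5 g
  Raw D: 30.96 g
Total batch = 2009 g; LOI loss = 8.931 g; yield = 99.56%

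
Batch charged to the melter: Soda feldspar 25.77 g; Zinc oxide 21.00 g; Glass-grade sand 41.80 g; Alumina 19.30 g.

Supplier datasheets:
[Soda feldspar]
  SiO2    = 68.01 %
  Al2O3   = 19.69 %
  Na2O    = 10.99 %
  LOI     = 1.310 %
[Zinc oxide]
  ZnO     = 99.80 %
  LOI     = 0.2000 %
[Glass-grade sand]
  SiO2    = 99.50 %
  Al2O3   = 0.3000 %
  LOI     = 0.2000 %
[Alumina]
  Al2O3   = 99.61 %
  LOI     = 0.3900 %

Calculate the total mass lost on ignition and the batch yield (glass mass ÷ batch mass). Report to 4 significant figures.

LOI loss = 0.5385 g; glass = 107.3 g; yield = 99.50%

All internal work holds full precision throughout; in-progress results are printed (rounded to four significant digits) within the worked lines; a single rounding finalizes every reported figure. The derived quantities are computed in full precision (the totals, net glass mass, the yield, ignition loss, four oxide percentages) from the batch weights for 107.3 g of glass as written in question or answer.
Material-by-material LOI:
  Soda feldspar: 25.77 × 0.01310 = 0.3376 g
  Zinc oxide: 21.00 × 0.002000 = 0.04200 g
  Glass-grade sand: 41.80 × 0.002000 = 0.08360 g
  Alumina: 19.30 × 0.003900 = 0.07527 g
Total LOI = 0.5385 g
Glass = batch − LOI = 107.9 − 0.5385 = 107.3 g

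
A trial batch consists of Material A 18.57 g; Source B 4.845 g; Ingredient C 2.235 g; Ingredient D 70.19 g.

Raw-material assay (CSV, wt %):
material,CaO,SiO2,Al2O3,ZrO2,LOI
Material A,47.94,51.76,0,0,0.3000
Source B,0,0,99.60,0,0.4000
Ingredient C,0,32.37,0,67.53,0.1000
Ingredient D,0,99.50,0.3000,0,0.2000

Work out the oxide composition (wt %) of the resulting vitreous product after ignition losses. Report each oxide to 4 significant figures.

All arithmetic carries full precision at all times. Intermediates are printed, rounded to 4 significant digits, in the working; a single rounding produces every reported figure — all derived quantities are re-derived from the weighed amounts at 95.62 g of glass at exact precision (net glass mass, the yield, the totals, LOI, four oxide percentages), as quoted within the problem or the answer.
What the batch supplies per oxide:
  CaO: 18.57·0.4794 = 8.902 g
  SiO2: 18.57·0.5176 + 2.235·0.3237 + 70.19·0.9950 = 80.17 g
  Al2O3: 4.845·0.9960 + 70.19·0.003000 = 5.036 g
  ZrO2: 2.235·0.6753 = 1.509 g
LOI: 18.57·0.003000 + 4.845·0.004000 + 2.235·0.001000 + 70.19·0.002000 = 0.2177 g
Glass mass = batch − LOI = 95.84 − 0.2177 = 95.62 g (consistent with Σ oxide mass)
percent by weight: oxide/glass ×100

Glass mass = 95.62 g (batch 95.84 − LOI 0.2177).
Composition: CaO 9.310%, SiO2 83.84%, Al2O3 5.267%, ZrO2 1.578%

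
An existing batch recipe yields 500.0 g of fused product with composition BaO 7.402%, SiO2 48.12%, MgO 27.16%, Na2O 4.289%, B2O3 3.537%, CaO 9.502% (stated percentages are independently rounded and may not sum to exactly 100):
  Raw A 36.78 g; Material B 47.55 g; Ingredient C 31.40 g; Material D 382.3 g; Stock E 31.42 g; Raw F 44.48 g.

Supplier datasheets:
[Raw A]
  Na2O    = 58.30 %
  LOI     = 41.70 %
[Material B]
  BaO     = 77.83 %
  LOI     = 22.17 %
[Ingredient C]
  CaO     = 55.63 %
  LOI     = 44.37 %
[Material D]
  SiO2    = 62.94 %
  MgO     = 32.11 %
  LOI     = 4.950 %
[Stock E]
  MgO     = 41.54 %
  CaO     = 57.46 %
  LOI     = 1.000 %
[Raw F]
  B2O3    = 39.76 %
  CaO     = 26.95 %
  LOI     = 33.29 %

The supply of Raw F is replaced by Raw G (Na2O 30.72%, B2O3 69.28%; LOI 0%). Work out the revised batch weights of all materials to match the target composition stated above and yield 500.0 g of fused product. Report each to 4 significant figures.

Revised batch per 500.0 g fused product:
  Raw A: 23.33 g
  Material B: 47.55 g
  Ingredient C: 52.95 g
  Material D: 382.3 g
  Stock E: 31.42 g
  Raw G: 25.53 g
Total batch = 563.1 g; LOI loss = 63.00 g

Each numeric step runs at full precision in all steps — mid-chain values are displayed with 4-significant-digit rounding within the worked lines. Each reported result is rounded a single time — derived quantities (ignition loss, the totals, yield, glass mass, six oxide percentages) are computed from the weighed amounts for 500.0 g of glass in full precision as quoted within the problem or answer text.
Oxide-by-oxide targets in 500.0 g fused product:
  BaO: 7.402% × 500.0 = 37.01 g
  SiO2: 48.12% × 500.0 = 240.6 g
  MgO: 27.16% × 500.0 = 135.8 g
  Na2O: 4.289% × 500.0 = 21.44 g
  B2O3: 3.537% × 500.0 = 17.68 g
  CaO: 9.502% × 500.0 = 47.51 g
Oxide-by-oxide audit using the reported weights, at the basis given (each sum matches its target mass modulo rounding of the values):
  BaO: 47.55·0.7783 = 37.01 g (target 37.01 g)
  SiO2: 382.3·0.6294 = 240.6 g (target 240.6 g)
  MgO: 382.3·0.3211 + 31.42·0.4154 = 135.8 g (target 135.8 g)
  Na2O: 23.33·0.5830 + 25.53·0.3072 = 21.44 g (target 21.44 g)
  B2O3: 25.53·0.6928 = 17.69 g (target 17.68 g)
  CaO: 52.95·0.5563 + 31.42·0.5746 = 47.51 g (target 47.51 g)
Glass mass check: total charge less LOI = 500.1 g (the targets, summed, come to 500.0 g; versus the stated basis of 500.0 g — differing by rounding only).
Summing the batch: Σ batch = 563.1 g; LOI removed, Σ of batch·LOI: 63.00 g; yield = glass ÷ total batch = 88.81%.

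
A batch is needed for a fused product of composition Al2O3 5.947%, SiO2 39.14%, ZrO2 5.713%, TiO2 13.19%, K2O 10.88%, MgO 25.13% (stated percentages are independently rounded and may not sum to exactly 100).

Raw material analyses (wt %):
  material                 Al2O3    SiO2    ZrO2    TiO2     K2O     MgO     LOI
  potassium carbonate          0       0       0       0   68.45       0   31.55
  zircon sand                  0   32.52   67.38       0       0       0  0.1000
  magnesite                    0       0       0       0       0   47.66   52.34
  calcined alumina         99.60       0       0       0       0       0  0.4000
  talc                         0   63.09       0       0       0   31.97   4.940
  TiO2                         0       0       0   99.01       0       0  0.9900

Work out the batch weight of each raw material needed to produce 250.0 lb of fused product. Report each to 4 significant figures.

All arithmetic maintains full float precision end to end — working values are displayed rounded to 4 significant digits at each printed step. Each reported figure carries a single rounding; all derived quantities, including the totals, net glass mass, six oxide percentages, LOI, the yield, are rebuilt using the weight values at 250.0 lb of glass in full precision, exactly as printed in the problem or answer text.
Target masses of each oxide per 250.0 lb fused product:
  Al2O3: 5.947% × 250.0 = 14.87 lb
  SiO2: 39.14% × 250.0 = 97.85 lb
  ZrO2: 5.713% × 250.0 = 14.28 lb
  TiO2: 13.19% × 250.0 = 32.98 lb
  K2O: 10.88% × 250.0 = 27.20 lb
  MgO: 25.13% × 250.0 = 62.82 lb
Verifying the oxide balance on the weights just shown, for the quoted basis mass (oxide sums agree with the targets modulo rounding of the values):
  Al2O3: 14.93·0.9960 = 14.87 lb (target 14.87 lb)
  SiO2: 21.20·0.3252 + 144.2·0.6309 = 97.87 lb (target 97.85 lb)
  ZrO2: 21.20·0.6738 = 14.28 lb (target 14.28 lb)
  TiO2: 33.30·0.9901 = 32.97 lb (target 32.98 lb)
  K2O: 39.74·0.6845 = 27.20 lb (target 27.20 lb)
  MgO: 35.11·0.4766 + 144.2·0.3197 = 62.83 lb (target 62.82 lb)
Auditing the glass mass value: batch Σ − ignition loss = 250.0 lb (summing oxide targets gives 250.0 lb; basis as stated: 250.0 lb — differing by rounding only).
Batch grand total — Σ batch = 288.5 lb; the LOI term Σ batch·LOI equals 38.45 lb; yield = glass ÷ total batch = 86.67%.

Batch per 250.0 lb fused product:
  potassium carbonate: 39.74 lb
  zircon sand: 21.20 lb
  magnesite: 35.11 lb
  calcined alumina: 14.93 lb
  talc: 144.2 lb
  TiO2: 33.30 lb
Total batch = 288.5 lb; LOI loss = 38.45 lb; yield = 86.67%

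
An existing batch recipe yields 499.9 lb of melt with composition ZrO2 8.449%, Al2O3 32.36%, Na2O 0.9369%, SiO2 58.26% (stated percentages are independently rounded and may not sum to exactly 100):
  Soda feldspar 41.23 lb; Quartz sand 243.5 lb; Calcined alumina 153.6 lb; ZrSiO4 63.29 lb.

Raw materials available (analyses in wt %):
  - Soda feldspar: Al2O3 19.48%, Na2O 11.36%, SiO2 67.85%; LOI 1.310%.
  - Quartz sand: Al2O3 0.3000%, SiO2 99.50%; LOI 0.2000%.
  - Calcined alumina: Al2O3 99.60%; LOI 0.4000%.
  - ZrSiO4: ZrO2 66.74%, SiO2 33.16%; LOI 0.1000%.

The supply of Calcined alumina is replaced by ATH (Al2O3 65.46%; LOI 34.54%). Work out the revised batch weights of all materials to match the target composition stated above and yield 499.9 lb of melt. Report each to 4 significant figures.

Revised batch per 499.9 lb melt:
  Soda feldspar: 41.23 lb
  Quartz sand: 243.5 lb
  ATH: 233.7 lb
  ZrSiO4: 63.29 lb
Total batch = 581.7 lb; LOI loss = 81.81 lb

Intermediates are shown, with 4-significant-figure rounding, in the working — every computation carries full float precision through every step. Every reported figure is rounded just once; all derived quantities are carried in full float precision (the four compositions, net glass mass, the totals, the yield, LOI) from the batch weights at 499.9 lb of glass, precisely as stated by the problem or the answer.
Target masses of each oxide per 499.9 lb melt:
  ZrO2: 8.449% × 499.9 = 42.24 lb
  Al2O3: 32.36% × 499.9 = 161.8 lb
  Na2O: 0.9369% × 499.9 = 4.684 lb
  SiO2: 58.26% × 499.9 = 291.2 lb
Sums-versus-targets review per the reported batch figures, on the stated basis (sums match the target masses net of answer rounding effects):
  ZrO2: 63.29·0.6674 = 42.24 lb (target 42.24 lb)
  Al2O3: 41.23·0.1948 + 243.5·0.003000 + 233.7·0.6546 = 161.7 lb (target 161.8 lb)
  Na2O: 41.23·0.1136 = 4.684 lb (target 4.684 lb)
  SiO2: 41.23·0.6785 + 243.5·0.9950 + 63.29·0.3316 = 291.2 lb (target 291.2 lb)
The glass-mass cross-check: total charge less LOI = 499.9 lb (per-oxide target masses sum to 499.9 lb; stated basis 499.9 lb — rounding explains the deltas).
Batch total: Σ batch = 581.7 lb; LOI loss = Σ batch·LOI = 81.81 lb; the yield ratio, glass ÷ batch: 85.94%.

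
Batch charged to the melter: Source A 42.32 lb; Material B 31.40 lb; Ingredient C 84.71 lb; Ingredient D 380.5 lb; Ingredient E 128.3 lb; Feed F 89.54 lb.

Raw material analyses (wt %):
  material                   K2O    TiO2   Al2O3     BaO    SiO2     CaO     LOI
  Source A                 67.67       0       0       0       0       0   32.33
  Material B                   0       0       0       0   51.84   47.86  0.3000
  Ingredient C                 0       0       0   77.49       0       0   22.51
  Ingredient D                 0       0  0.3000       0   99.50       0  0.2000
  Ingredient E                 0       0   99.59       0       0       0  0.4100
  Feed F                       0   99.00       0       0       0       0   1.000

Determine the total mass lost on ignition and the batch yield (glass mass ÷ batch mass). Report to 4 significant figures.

LOI loss = 35.03 lb; glass = 721.7 lb; yield = 95.37%

All internal work holds exact precision in all steps. Working values are shown, rounded to four significant digits, alongside each step; each reported figure takes a single rounding. Derived quantities are carried at full precision (yield, totals, six oxide percentages, ignition loss, net glass mass) from the weighed amounts for 721.7 lb of glass as quoted within the question or the answer.
Loss on ignition, line by line:
  Source A: 42.32 × 0.3233 = 13.68 lb
  Material B: 31.40 × 0.003000 = 0.09420 lb
  Ingredient C: 84.71 × 0.2251 = 19.07 lb
  Ingredient D: 380.5 × 0.002000 = 0.7610 lb
  Ingredient E: 128.3 × 0.004100 = 0.5260 lb
  Feed F: 89.54 × 0.01000 = 0.8954 lb
Total LOI = 35.03 lb
Glass = batch − LOI = 756.8 − 35.03 = 721.7 lb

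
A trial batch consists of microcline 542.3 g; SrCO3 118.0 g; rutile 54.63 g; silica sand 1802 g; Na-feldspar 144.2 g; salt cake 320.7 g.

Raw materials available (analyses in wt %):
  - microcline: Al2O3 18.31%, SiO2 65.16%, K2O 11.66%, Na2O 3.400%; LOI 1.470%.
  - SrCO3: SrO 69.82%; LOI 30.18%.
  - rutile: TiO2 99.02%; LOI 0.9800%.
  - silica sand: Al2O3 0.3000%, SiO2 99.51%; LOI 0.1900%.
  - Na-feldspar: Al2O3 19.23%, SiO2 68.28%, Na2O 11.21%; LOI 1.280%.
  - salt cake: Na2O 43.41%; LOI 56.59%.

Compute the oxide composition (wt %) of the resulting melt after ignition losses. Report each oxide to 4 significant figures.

Glass mass = 2751 g (batch 2982 − LOI 230.9).
Composition: SrO 2.995%, Al2O3 4.814%, SiO2 81.61%, K2O 2.299%, TiO2 1.966%, Na2O 6.318%

Every computation maintains full precision from first step to last. Values along the way are displayed rounded to four significant digits between the steps. Every reported number is rounded exactly once; derived quantities (glass mass, the totals, the six compositions, ignition loss, the yield) are computed starting from the weights at 2751 g of glass at exact precision as given in the problem or the answer.
Oxide masses out of the charge:
  SrO: 118.0·0.6982 = 82.39 g
  Al2O3: 542.3·0.1831 + 1802·0.003000 + 144.2·0.1923 = 132.4 g
  SiO2: 542.3·0.6516 + 1802·0.9951 + 144.2·0.6828 = 2245 g
  K2O: 542.3·0.1166 = 63.23 g
  TiO2: 54.63·0.9902 = 54.09 g
  Na2O: 542.3·0.03400 + 144.2·0.1121 + 320.7·0.4341 = 173.8 g
LOI: 542.3·0.01470 + 118.0·0.3018 + 54.63·0.009800 + 1802·0.001900 + 144.2·0.01280 + 320.7·0.5659 = 230.9 g
batch − LOI leaves glass = 2982 − 230.9 = 2751 g (matching Σ of the oxides)
wt %: oxide over glass, times 100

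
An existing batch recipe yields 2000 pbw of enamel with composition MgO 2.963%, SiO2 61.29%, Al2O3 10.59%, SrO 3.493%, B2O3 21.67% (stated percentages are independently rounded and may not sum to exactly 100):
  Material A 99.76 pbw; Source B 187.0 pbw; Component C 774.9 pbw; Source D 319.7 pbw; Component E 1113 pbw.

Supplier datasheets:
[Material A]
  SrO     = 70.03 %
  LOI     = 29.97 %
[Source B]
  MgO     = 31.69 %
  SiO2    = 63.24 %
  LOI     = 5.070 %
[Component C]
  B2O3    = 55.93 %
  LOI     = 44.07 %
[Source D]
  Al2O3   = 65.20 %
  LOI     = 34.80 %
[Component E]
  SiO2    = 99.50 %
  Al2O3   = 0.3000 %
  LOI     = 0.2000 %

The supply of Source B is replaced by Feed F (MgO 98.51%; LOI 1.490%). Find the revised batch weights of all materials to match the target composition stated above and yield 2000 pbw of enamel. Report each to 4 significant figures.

Revised batch per 2000 pbw enamel:
  Material A: 99.76 pbw
  Feed F: 60.16 pbw
  Component C: 774.9 pbw
  Source D: 319.2 pbw
  Component E: 1232 pbw
Total batch = 2486 pbw; LOI loss = 485.8 pbw

Intermediates are printed rounded off to 4 significant figures between the steps. The working math keeps full precision from first step to last — every reported result takes exactly one rounding; derived quantities are carried at exact precision (five oxide percentages, net glass mass, yield, the totals, LOI) from the batch weights at 2000 pbw of glass as they appear in problem or answer.
Per-oxide target masses for 2000 pbw enamel:
  MgO: 2.963% × 2000 = 59.26 pbw
  SiO2: 61.29% × 2000 = 1226 pbw
  Al2O3: 10.59% × 2000 = 211.8 pbw
  SrO: 3.493% × 2000 = 69.86 pbw
  B2O3: 21.67% × 2000 = 433.4 pbw
Mass-balance tally per oxide per the reported batch figures, per the basis as stated (summed amounts equal target values inside rounding margins):
  MgO: 60.16·0.9851 = 59.26 pbw (target 59.26 pbw)
  SiO2: 1232·0.9950 = 1226 pbw (target 1226 pbw)
  Al2O3: 319.2·0.6520 + 1232·0.003000 = 211.8 pbw (target 211.8 pbw)
  SrO: 99.76·0.7003 = 69.86 pbw (target 69.86 pbw)
  B2O3: 774.9·0.5593 = 433.4 pbw (target 433.4 pbw)
Auditing the glass mass value: total batch − LOI = 2000 pbw (per-oxide target masses sum to 2000 pbw; stated basis 2000 pbw — gaps are rounding artifacts).
Batch total: Σ batch = 2486 pbw; LOI loss = Σ batch·LOI = 485.8 pbw; yield, glass over the total, = 80.46%.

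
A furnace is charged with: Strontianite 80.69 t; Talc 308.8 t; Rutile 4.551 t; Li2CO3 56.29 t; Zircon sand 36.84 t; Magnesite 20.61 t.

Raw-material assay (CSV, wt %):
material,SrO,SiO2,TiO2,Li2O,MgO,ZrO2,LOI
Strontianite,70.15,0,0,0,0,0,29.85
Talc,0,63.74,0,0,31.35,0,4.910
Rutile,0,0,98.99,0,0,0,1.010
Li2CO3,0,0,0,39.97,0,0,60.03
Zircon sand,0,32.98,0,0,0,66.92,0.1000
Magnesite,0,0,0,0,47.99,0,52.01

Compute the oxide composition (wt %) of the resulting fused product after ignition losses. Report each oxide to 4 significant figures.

Each numeric step keeps full precision end to end; the intermediate values are printed rounded to 4 significant figures between the steps — every reported value carries a single rounding — the derived quantities (totals, net glass mass, ignition loss, yield, six oxide percentages) are carried starting from the weights for 423.9 t of glass at full float precision as quoted within problem or answer.
Per-oxide mass from batch:
  SrO: 80.69·0.7015 = 56.60 t
  SiO2: 308.8·0.6374 + 36.84·0.3298 = 209.0 t
  TiO2: 4.551·0.9899 = 4.505 t
  Li2O: 56.29·0.3997 = 22.50 t
  MgO: 308.8·0.3135 + 20.61·0.4799 = 106.7 t
  ZrO2: 36.84·0.6692 = 24.65 t
LOI: 80.69·0.2985 + 308.8·0.04910 + 4.551·0.01010 + 56.29·0.6003 + 36.84·0.001000 + 20.61·0.5201 = 83.84 t
Glass = total batch minus LOI = 507.8 − 83.84 = 423.9 t (equal to the oxide-mass sum)
percent share: oxide ÷ glass, ×100

Glass mass = 423.9 t (batch 507.8 − LOI 83.84).
Composition: SrO 13.35%, SiO2 49.29%, TiO2 1.063%, Li2O 5.307%, MgO 25.17%, ZrO2 5.815%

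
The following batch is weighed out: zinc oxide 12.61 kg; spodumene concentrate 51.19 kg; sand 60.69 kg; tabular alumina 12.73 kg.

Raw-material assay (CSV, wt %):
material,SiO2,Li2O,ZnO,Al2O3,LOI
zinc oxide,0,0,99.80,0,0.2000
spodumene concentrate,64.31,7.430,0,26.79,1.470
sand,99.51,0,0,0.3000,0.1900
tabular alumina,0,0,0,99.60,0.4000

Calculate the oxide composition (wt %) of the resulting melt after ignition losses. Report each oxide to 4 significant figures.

Glass mass = 136.3 kg (batch 137.2 − LOI 0.9439).
Composition: SiO2 68.47%, Li2O 2.791%, ZnO 9.235%, Al2O3 19.50%

Working values are printed, rounded to 4 significant figures, when written out — all internal work maintains full precision through the solve. Every reported figure sees exactly one rounding; derived quantities, including ignition loss, four oxide percentages, net glass mass, totals, the yield, are recomputed using the weight values on 136.3 kg of glass at exact precision exactly as shown in the problem or the answer.
Oxide masses out of the charge:
  SiO2: 51.19·0.6431 + 60.69·0.9951 = 93.31 kg
  Li2O: 51.19·0.07430 = 3.803 kg
  ZnO: 12.61·0.9980 = 12.58 kg
  Al2O3: 51.19·0.2679 + 60.69·0.003000 + 12.73·0.9960 = 26.57 kg
LOI: 12.61·0.002000 + 51.19·0.01470 + 60.69·0.001900 + 12.73·0.004000 = 0.9439 kg
Resulting glass, batch − LOI: 137.2 − 0.9439 = 136.3 kg (the oxide masses sum to this)
each oxide over glass, ×100, is wt %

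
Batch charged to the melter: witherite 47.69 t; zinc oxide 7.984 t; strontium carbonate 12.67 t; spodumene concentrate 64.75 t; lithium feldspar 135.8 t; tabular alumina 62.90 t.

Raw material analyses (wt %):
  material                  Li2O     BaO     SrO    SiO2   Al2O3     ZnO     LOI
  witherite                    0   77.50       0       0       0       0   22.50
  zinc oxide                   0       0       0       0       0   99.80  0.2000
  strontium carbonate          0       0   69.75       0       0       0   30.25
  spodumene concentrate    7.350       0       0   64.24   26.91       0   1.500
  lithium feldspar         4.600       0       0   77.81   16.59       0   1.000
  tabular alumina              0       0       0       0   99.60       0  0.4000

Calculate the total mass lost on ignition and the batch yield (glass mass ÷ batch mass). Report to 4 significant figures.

LOI loss = 17.16 t; glass = 314.6 t; yield = 94.83%

Working values are displayed rounded off to 4 significant digits between the steps. Every computation keeps full precision through the solve — every reported number carries a single rounding. Derived quantities (the totals, yield, the six compositions, LOI, net glass mass) are re-derived from the batch weights for 314.6 t of glass in full float precision, exactly as printed in problem or answer.
Per-material ignition loss:
  witherite: 47.69 × 0.2250 = 10.73 t
  zinc oxide: 7.984 × 0.002000 = 0.01597 t
  strontium carbonate: 12.67 × 0.3025 = 3.833 t
  spodumene concentrate: 64.75 × 0.01500 = 0.9712 t
  lithium feldspar: 135.8 × 0.01000 = 1.358 t
  tabular alumina: 62.90 × 0.004000 = 0.2516 t
Total LOI = 17.16 t
Glass = batch − LOI = 331.8 − 17.16 = 314.6 t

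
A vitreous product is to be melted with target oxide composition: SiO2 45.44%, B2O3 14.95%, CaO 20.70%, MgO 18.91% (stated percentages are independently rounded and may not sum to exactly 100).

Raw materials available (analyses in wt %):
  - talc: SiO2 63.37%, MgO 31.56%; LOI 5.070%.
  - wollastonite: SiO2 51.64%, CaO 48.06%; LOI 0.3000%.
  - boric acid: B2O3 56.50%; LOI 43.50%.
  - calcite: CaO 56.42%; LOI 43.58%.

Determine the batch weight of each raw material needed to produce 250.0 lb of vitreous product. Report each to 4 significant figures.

Batch per 250.0 lb vitreous product:
  talc: 149.8 lb
  wollastonite: 36.16 lb
  boric acid: 66.15 lb
  calcite: 60.92 lb
Total batch = 313.0 lb; LOI loss = 63.03 lb; yield = 79.87%

Values along the way are printed rounded off to 4 significant digits in the printout; full float precision is maintained all the way through; each reported number carries a single rounding — all derived quantities, including the totals, LOI, four oxide percentages, net glass mass, yield, are recomputed from the weighed amounts on 250.0 lb of glass in exact precision, exactly as shown in problem or answer.
Target masses of each oxide per 250.0 lb vitreous product:
  SiO2: 45.44% × 250.0 = 113.6 lb
  B2O3: 14.95% × 250.0 = 37.38 lb
  CaO: 20.70% × 250.0 = 51.75 lb
  MgO: 18.91% × 250.0 = 47.28 lb
Verifying the oxide balance working from each reported weight, relative to the basis at hand (delivered sums recover each target exact up to rounding of places):
  SiO2: 149.8·0.6337 + 36.16·0.5164 = 113.6 lb (target 113.6 lb)
  B2O3: 66.15·0.5650 = 37.37 lb (target 37.38 lb)
  CaO: 36.16·0.4806 + 60.92·0.5642 = 51.75 lb (target 51.75 lb)
  MgO: 149.8·0.3156 = 47.28 lb (target 47.28 lb)
Glass-mass bookkeeping: batch total minus LOI = 250.0 lb (per-oxide target masses sum to 250.0 lb; with the basis standing at 250.0 lb — rounding explains the deltas).
Whole-batch sum: Σ batch = 313.0 lb; Σ batch·LOI gives LOI loss = 63.03 lb; yield, glass over the total, = 79.87%.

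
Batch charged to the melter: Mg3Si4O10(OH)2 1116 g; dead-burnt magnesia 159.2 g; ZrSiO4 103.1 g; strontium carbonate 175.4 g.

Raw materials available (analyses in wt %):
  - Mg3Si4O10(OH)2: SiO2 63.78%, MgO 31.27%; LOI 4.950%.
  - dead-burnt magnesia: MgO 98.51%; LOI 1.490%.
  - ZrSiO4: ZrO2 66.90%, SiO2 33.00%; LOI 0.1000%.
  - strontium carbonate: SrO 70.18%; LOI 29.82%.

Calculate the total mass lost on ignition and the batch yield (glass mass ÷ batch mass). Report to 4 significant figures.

Working values are shown rounded to 4 significant figures when written out — all arithmetic holds exact precision at all times. Exactly one rounding lands on each reported figure — the derived quantities are carried using the weight values for 1444 g of glass in full precision (LOI, yield, totals, four oxide percentages, net glass mass) precisely as stated by the question or the answer.
Loss on ignition, line by line:
  Mg3Si4O10(OH)2: 1116 × 0.04950 = 55.24 g
  dead-burnt magnesia: 159.2 × 0.01490 = 2.372 g
  ZrSiO4: 103.1 × 0.001000 = 0.1031 g
  strontium carbonate: 175.4 × 0.2982 = 52.30 g
Total LOI = 110.0 g
Glass = batch − LOI = 1554 − 110.0 = 1444 g

LOI loss = 110.0 g; glass = 1444 g; yield = 92.92%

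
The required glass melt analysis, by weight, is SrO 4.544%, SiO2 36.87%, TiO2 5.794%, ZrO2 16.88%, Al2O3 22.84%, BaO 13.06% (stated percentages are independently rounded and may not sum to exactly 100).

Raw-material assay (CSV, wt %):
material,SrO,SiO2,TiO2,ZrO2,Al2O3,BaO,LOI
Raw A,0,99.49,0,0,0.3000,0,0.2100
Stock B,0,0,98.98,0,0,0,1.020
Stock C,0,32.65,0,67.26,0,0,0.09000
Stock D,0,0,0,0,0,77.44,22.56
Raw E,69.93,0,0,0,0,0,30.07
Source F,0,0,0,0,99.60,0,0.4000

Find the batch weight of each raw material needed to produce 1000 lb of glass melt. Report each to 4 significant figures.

The intermediate values are printed rounded off to 4 significant figures within the worked lines — the whole derivation maintains exact precision in all steps. Every reported number receives exactly one rounding — derived quantities (the totals, ignition loss, yield, six oxide percentages, glass mass) are rebuilt at exact precision from the weighed amounts at 1000 lb of glass precisely as stated by the problem or the answer.
Target masses of each oxide per 1000 lb glass melt:
  SrO: 4.544% × 1000 = 45.44 lb
  SiO2: 36.87% × 1000 = 368.7 lb
  TiO2: 5.794% × 1000 = 57.94 lb
  ZrO2: 16.88% × 1000 = 168.8 lb
  Al2O3: 22.84% × 1000 = 228.4 lb
  BaO: 13.06% × 1000 = 130.6 lb
Oxide-by-oxide audit given the weights on record, under the basis named above (every target is met by its sum net of answer rounding effects):
  SrO: 64.98·0.6993 = 45.44 lb (target 45.44 lb)
  SiO2: 288.2·0.9949 + 251.0·0.3265 = 368.7 lb (target 368.7 lb)
  TiO2: 58.54·0.9898 = 57.94 lb (target 57.94 lb)
  ZrO2: 251.0·0.6726 = 168.8 lb (target 168.8 lb)
  Al2O3: 288.2·0.003000 + 228.4·0.9960 = 228.4 lb (target 228.4 lb)
  BaO: 168.6·0.7744 = 130.6 lb (target 130.6 lb)
Glass mass check: batch total minus LOI = 999.8 lb (the Σ of target masses is 999.9 lb; with the basis standing at 1000 lb — gaps are rounding artifacts).
Whole-batch sum: Σ batch = 1060 lb; LOI loss = Σ batch·LOI = 59.92 lb; yield = glass ÷ total batch = 94.35%.

Batch per 1000 lb glass melt:
  Raw A: 288.2 lb
  Stock B: 58.54 lb
  Stock C: 251.0 lb
  Stock D: 168.6 lb
  Raw E: 64.98 lb
  Source F: 228.4 lb
Total batch = 1060 lb; LOI loss = 59.92 lb; yield = 94.35%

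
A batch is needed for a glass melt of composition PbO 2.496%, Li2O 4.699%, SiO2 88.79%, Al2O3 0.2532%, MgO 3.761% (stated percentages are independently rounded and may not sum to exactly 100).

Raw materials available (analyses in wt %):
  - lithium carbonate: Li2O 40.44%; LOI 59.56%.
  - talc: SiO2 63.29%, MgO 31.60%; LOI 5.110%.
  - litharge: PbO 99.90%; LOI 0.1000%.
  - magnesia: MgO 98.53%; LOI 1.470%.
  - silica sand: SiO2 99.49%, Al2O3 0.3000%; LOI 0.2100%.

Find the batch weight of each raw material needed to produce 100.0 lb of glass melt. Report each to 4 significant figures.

Every computation keeps exact precision from start to finish — intermediates are shown, rounded to four significant figures, in the working — each reported result is rounded once only — the derived quantities are computed from the weighed amounts per 100.0 lb of glass in full float precision (LOI, net glass mass, the yield, the five compositions, the totals), as set out in the question or the answer.
Target oxide masses per 100.0 lb glass melt:
  PbO: 2.496% × 100.0 = 2.496 lb
  Li2O: 4.699% × 100.0 = 4.699 lb
  SiO2: 88.79% × 100.0 = 88.79 lb
  Al2O3: 0.2532% × 100.0 = 0.2532 lb
  MgO: 3.761% × 100.0 = 3.761 lb
Per-oxide balance check working from each reported weight, at the basis given (sums match the target masses up to rounding of the answer):
  PbO: 2.498·0.9990 = 2.496 lb (target 2.496 lb)
  Li2O: 11.62·0.4044 = 4.699 lb (target 4.699 lb)
  SiO2: 7.616·0.6329 + 84.40·0.9949 = 88.79 lb (target 88.79 lb)
  Al2O3: 84.40·0.003000 = 0.2532 lb (target 0.2532 lb)
  MgO: 7.616·0.3160 + 1.374·0.9853 = 3.760 lb (target 3.761 lb)
Glass-mass sanity pass: whole batch net of LOI = 100.0 lb (per-oxide target masses sum to 100.0 lb; basis as stated: 100.0 lb — gaps are rounding artifacts).
Adding the batch up: Σ batch = 107.5 lb; ignition loss, Σ(batch × LOI) = 7.510 lb; yield, glass over the total, = 93.01%.

Batch per 100.0 lb glass melt:
  lithium carbonate: 11.62 lb
  talc: 7.616 lb
  litharge: 2.498 lb
  magnesia: 1.374 lb
  silica sand: 84.40 lb
Total batch = 107.5 lb; LOI loss = 7.510 lb; yield = 93.01%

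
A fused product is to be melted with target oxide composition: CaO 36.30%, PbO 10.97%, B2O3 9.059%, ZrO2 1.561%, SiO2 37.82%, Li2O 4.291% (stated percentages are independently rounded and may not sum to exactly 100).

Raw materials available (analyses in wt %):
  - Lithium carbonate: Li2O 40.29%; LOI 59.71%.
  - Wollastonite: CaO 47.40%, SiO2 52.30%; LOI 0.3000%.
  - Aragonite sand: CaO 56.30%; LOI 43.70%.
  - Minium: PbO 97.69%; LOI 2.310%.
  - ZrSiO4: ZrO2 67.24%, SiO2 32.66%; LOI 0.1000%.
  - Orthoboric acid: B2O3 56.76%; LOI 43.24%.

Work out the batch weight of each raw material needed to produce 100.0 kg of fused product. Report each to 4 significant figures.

Working values are displayed, rounded to 4 significant figures, as written — all internal work holds exact precision in every operation. Each reported number takes exactly one rounding; all derived quantities (yield, the totals, ignition loss, net glass mass, six oxide percentages) are carried in full float precision from the weighed amounts on 100.0 kg of glass precisely as stated by the question or the answer.
Oxide mass targets, per 100.0 kg fused product:
  CaO: 36.30% × 100.0 = 36.30 kg
  PbO: 10.97% × 100.0 = 10.97 kg
  B2O3: 9.059% × 100.0 = 9.059 kg
  ZrO2: 1.561% × 100.0 = 1.561 kg
  SiO2: 37.82% × 100.0 = 37.82 kg
  Li2O: 4.291% × 100.0 = 4.291 kg
Per-oxide balance check using the reported weights, against the basis in use (sum by sum, the targets are met exact up to rounding of places):
  CaO: 70.86·0.4740 + 4.814·0.5630 = 36.30 kg (target 36.30 kg)
  PbO: 11.23·0.9769 = 10.97 kg (target 10.97 kg)
  B2O3: 15.96·0.5676 = 9.059 kg (target 9.059 kg)
  ZrO2: 2.322·0.6724 = 1.561 kg (target 1.561 kg)
  SiO2: 70.86·0.5230 + 2.322·0.3266 = 37.82 kg (target 37.82 kg)
  Li2O: 10.65·0.4029 = 4.291 kg (target 4.291 kg)
Glass-mass closure: batch Σ − ignition loss = 100.0 kg (the Σ of target masses is 100.0 kg; stated basis 100.0 kg — differing by rounding only).
Whole-batch sum: Σ batch = 115.8 kg; ignition loss, Σ(batch × LOI) = 15.84 kg; glass ÷ batch gives a yield of 86.33%.

Batch per 100.0 kg fused product:
  Lithium carbonate: 10.65 kg
  Wollastonite: 70.86 kg
  Aragonite sand: 4.814 kg
  Minium: 11.23 kg
  ZrSiO4: 2.322 kg
  Orthoboric acid: 15.96 kg
Total batch = 115.8 kg; LOI loss = 15.84 kg; yield = 86.33%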